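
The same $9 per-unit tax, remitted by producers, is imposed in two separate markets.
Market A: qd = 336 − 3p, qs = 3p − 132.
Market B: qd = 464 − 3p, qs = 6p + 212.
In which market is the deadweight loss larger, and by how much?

Market A: pre-tax p* = $78, q* = 102; post-tax q = 88.5; deadweight loss = $60.75.
Market B: pre-tax p* = $28, q* = 380; post-tax q = 362; deadweight loss = $81.
Difference: $60.75 vs $81 → market B is larger by $20.25.

Market B, by $20.25.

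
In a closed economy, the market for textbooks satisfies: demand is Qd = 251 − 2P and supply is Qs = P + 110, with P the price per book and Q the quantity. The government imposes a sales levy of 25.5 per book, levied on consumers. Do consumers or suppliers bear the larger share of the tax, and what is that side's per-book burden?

Suppliers bear the larger share: 17 per book.

Without the tax, 251 − 2P = P + 110 gives 3P = 141, so P* = 47 and Q* = 157.
With the tax collected from consumers, demand (in seller-price terms) shifts: Qd = 251 − 2(P + 25.5).
Solving gives Q = 140 with consumers paying 55.5 and suppliers receiving 30 (the 25.5 wedge).
Per-book burden: consumers 8.5, suppliers 17.
Suppliers take the larger share because supply is less price-elastic here (demand slope 2 vs supply slope 1).
The less price-elastic side of the market bears the larger share of a per-unit tax.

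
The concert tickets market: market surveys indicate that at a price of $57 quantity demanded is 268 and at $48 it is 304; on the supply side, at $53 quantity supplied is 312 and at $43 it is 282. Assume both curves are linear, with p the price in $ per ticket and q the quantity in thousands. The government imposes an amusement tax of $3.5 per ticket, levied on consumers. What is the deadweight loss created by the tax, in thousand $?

Deadweight loss = $10.5 thousand.

Demand slope: (304 − 268)/(48 − 57) = -4, so qd = 496 − 4p.
Supply slope: (282 − 312)/(43 − 53) = 3, so qs = 3p + 153.
Without the tax, 496 − 4p = 3p + 153 gives 7p = 343, so p* = $49 and q* = 300.
With the tax collected from consumers, demand (in seller-price terms) shifts: qd = 496 − 4(p + 3.5).
New equilibrium: consumers pay $50.5, sellers receive $47, q = 294. (Wedge: pb − ps = 3.5.)
Quantity falls by |ΔQ| = |300 − 294| = 6.
DWL = ½ · t · |ΔQ| = ½ · 3.5 · 6 = $10.5.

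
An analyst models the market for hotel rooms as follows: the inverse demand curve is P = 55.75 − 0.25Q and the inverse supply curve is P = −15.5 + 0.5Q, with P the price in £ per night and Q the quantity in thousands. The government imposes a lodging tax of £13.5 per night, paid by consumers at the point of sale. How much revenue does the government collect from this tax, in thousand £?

Inverting to Q(P) form: Qd = 223 − 4P; Qs = 2P + 31.
Without the tax, 223 − 4P = 2P + 31 gives 6P = 192, so P* = £32 and Q* = 95.
With the tax collected from consumers, demand (in seller-price terms) shifts: Qd = 223 − 4(P + 13.5).
Solving gives Q = 77 with consumers paying £36.5 and suppliers receiving £23 (the £13.5 wedge).
Revenue = t · Q = 13.5 · 77 = £1039.5.

Tax revenue = £1039.5 thousand.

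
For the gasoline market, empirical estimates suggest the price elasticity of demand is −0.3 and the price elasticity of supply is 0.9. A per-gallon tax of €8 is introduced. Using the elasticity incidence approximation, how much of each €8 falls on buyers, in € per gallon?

Incidence ratio: buyers' share ≈ εs / (εs + |εd|) = 0.9 / (0.9 + 0.3) = 0.75.
So buyers bear ≈ 0.75 × €8 = €6; sellers bear €2.

Buyers bear ≈ €6 per gallon.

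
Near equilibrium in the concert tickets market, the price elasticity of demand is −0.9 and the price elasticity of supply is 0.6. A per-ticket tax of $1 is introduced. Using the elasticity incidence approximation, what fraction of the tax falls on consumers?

Consumers' share ≈ 0.4.

Incidence ratio: consumers' share ≈ εs / (εs + |εd|) = 0.6 / (0.6 + 0.9) = 0.4.
Supply is the less elastic side, so consumers bear the smaller share.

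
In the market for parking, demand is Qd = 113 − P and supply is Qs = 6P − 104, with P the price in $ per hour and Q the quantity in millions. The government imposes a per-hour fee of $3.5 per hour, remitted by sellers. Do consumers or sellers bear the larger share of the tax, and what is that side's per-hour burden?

Consumers bear the larger share: $3 per hour.

Without the tax, 113 − P = 6P − 104 gives 7P = 217, so P* = $31 and Q* = 82.
With the tax collected from sellers, supply shifts: Qs = 6(P − 3.5) − 104.
Solving gives Q = 79 with consumers paying $34 and sellers receiving $30.5 (the $3.5 wedge).
Per-hour burden: consumers $3, sellers $0.5.
Consumers take the larger share because demand is less price-elastic here (demand slope 1 vs supply slope 6).
The less price-elastic side of the market bears the larger share of a per-unit tax.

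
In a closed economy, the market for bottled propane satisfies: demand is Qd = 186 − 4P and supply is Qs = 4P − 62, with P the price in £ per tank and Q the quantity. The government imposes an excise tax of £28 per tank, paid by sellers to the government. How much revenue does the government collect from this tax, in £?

Tax revenue = £168.

Before the tax: set 186 − 4P = 4P − 62 → P* = £31, Q* = 62.
With the tax collected from sellers, supply shifts: Qs = 4(P − 28) − 62.
New equilibrium: buyers pay £45, sellers receive £17, Q = 6. (Wedge: Pb − Ps = 28.)
Revenue = t · Q = 28 · 6 = £168.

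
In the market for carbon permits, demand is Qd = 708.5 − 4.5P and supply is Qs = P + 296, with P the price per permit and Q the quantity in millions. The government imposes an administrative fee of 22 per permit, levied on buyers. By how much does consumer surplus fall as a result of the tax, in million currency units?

Before the tax: set 708.5 − 4.5P = P + 296 → P* = 75, Q* = 371.
With the tax collected from buyers, demand (in seller-price terms) shifts: Qd = 708.5 − 4.5(P + 22).
Solving gives Q = 353 with buyers paying 79 and producers receiving 57 (the 22 wedge).
ΔCS is the trapezoid between Q = 353 and Q = 371 of height 4: ½ · (371 + 353) · 4 = 1448.

Consumer surplus falls by 1448 million.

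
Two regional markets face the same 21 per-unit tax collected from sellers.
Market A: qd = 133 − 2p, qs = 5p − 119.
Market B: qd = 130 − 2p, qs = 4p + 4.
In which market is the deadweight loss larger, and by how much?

Market A: pre-tax p* = 36, q* = 61; post-tax q = 31; deadweight loss = 315.
Market B: pre-tax p* = 21, q* = 88; post-tax q = 60; deadweight loss = 294.
Difference: 315 vs 294 → market A is larger by 21.

Market A, by 21.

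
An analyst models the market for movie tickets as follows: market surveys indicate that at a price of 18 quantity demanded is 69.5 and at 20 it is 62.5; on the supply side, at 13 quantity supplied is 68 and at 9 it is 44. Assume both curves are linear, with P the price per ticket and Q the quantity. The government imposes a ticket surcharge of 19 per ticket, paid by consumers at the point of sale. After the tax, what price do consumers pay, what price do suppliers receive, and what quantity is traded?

Consumers pay 27; suppliers receive 8; quantity = 38.

Demand slope: (62.5 − 69.5)/(20 − 18) = -3.5, so Qd = 132.5 − 3.5P.
Supply slope: (44 − 68)/(9 − 13) = 6, so Qs = 6P − 10.
Before the tax: set 132.5 − 3.5P = 6P − 10 → P* = 15, Q* = 80.
With the tax collected from consumers, demand (in seller-price terms) shifts: Qd = 132.5 − 3.5(P + 19).
New equilibrium: consumers pay 27, suppliers receive 8, Q = 38. (Wedge: Pb − Ps = 19.)
The less price-elastic side of the market bears the larger share of a per-unit tax.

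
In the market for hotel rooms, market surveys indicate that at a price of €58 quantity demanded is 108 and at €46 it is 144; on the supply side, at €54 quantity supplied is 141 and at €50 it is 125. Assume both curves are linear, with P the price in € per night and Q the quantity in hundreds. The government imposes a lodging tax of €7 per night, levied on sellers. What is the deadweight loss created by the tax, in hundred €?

Demand slope: (144 − 108)/(46 − 58) = -3, so Qd = 282 − 3P.
Supply slope: (125 − 141)/(50 − 54) = 4, so Qs = 4P − 75.
Without the tax, 282 − 3P = 4P − 75 gives 7P = 357, so P* = €51 and Q* = 129.
With the tax collected from sellers, supply shifts: Qs = 4(P − 7) − 75.
Solving gives Q = 117 with buyers paying €55 and sellers receiving €48 (the €7 wedge).
Quantity falls by |ΔQ| = |129 − 117| = 12.
DWL = ½ · t · |ΔQ| = ½ · 7 · 12 = €42.

Deadweight loss = €42 hundred.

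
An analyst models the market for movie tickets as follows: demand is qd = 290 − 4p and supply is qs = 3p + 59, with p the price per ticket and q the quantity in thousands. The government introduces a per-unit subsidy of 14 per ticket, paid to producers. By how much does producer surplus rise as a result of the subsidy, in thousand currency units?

Producer surplus rises by 1360 thousand.

Without the subsidy, 290 − 4p = 3p + 59 gives 7p = 231, so p* = 33 and q* = 158.
With a per-unit subsidy paid to producers, each receives p + 14 per unit sold, so supply becomes qs = 3(p + 14) + 59.
Solving gives q = 182 with consumers paying 27 and producers receiving 41 (the 14 wedge).
ΔPS is the trapezoid between Q = 182 and Q = 158 of height 8: ½ · (158 + 182) · 8 = 1360.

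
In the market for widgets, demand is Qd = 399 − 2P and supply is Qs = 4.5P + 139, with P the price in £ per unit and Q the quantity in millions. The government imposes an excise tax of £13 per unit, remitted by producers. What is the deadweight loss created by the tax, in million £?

Deadweight loss = £117 million.

Without the tax, 399 − 2P = 4.5P + 139 gives 6.5P = 260, so P* = £40 and Q* = 319.
With the tax collected from producers, supply shifts: Qs = 4.5(P − 13) + 139.
Solving gives Q = 301 with consumers paying £49 and producers receiving £36 (the £13 wedge).
Quantity falls by |ΔQ| = |319 − 301| = 18.
DWL = ½ · t · |ΔQ| = ½ · 13 · 18 = £117.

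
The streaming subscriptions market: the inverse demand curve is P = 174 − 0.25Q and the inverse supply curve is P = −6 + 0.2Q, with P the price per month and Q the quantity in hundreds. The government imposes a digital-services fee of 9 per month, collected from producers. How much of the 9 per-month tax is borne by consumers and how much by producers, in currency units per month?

Consumers bear 5 per month; producers bear 4 per month.

Inverting to Q(P) form: Qd = 696 − 4P; Qs = 5P + 30.
Without the tax, 696 − 4P = 5P + 30 gives 9P = 666, so P* = 74 and Q* = 400.
With the tax collected from producers, supply shifts: Qs = 5(P − 9) + 30.
Solving gives Q = 380 with consumers paying 79 and producers receiving 70 (the 9 wedge).
Burden on consumers: 5; on producers: 4. (They sum to 9.)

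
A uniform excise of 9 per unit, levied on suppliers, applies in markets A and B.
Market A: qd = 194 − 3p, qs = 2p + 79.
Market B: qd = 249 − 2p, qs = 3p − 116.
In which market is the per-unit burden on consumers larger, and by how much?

Market A: pre-tax p* = 23, q* = 125; post-tax q = 114.2; per-unit burden on consumers = 3.6.
Market B: pre-tax p* = 73, q* = 103; post-tax q = 92.2; per-unit burden on consumers = 5.4.
Difference: 3.6 vs 5.4 → market B is larger by 1.8.

Market B, by 1.8.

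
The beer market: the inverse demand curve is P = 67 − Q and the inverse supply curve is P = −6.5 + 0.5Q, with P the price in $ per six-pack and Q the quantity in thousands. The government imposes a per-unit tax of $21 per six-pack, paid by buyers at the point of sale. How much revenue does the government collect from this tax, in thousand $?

Tax revenue = $735 thousand.

Inverting to Q(P) form: Qd = 67 − P; Qs = 2P + 13.
Before the tax: set 67 − P = 2P + 13 → P* = $18, Q* = 49.
With the tax collected from buyers, demand (in seller-price terms) shifts: Qd = 67 − (P + 21).
Solving gives Q = 35 with buyers paying $32 and suppliers receiving $11 (the $21 wedge).
Revenue = t · Q = 21 · 35 = $735.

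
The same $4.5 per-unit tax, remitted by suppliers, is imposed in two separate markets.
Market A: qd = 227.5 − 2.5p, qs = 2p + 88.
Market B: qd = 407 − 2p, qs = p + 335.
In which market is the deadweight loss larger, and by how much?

Market A, by $4.5.

Market A: pre-tax p* = $31, q* = 150; post-tax q = 145; deadweight loss = $11.25.
Market B: pre-tax p* = $24, q* = 359; post-tax q = 356; deadweight loss = $6.75.
Difference: $11.25 vs $6.75 → market A is larger by $4.5.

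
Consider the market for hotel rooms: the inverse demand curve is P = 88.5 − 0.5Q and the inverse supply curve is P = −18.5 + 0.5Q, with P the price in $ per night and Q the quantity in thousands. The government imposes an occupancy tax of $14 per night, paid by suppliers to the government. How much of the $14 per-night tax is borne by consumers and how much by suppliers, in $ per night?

Consumers bear $7 per night; suppliers bear $7 per night.

Inverting to Q(P) form: Qd = 177 − 2P; Qs = 2P + 37.
Without the tax, 177 − 2P = 2P + 37 gives 4P = 140, so P* = $35 and Q* = 107.
With the tax collected from suppliers, supply shifts: Qs = 2(P − 14) + 37.
Solving gives Q = 93 with consumers paying $42 and suppliers receiving $28 (the $14 wedge).
Burden on consumers: $7; on suppliers: $7. (They sum to $14.)
The less price-elastic side of the market bears the larger share of a per-unit tax.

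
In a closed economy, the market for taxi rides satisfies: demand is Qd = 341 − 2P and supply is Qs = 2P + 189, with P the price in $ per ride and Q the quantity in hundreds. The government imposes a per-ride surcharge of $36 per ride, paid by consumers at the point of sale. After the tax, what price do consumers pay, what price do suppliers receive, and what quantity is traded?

Without the tax, 341 − 2P = 2P + 189 gives 4P = 152, so P* = $38 and Q* = 265.
With the tax collected from consumers, demand (in seller-price terms) shifts: Qd = 341 − 2(P + 36).
New equilibrium: consumers pay $56, suppliers receive $20, Q = 229. (Wedge: Pb − Ps = 36.)
The less price-elastic side of the market bears the larger share of a per-unit tax.

Consumers pay $56; suppliers receive $20; quantity = 229.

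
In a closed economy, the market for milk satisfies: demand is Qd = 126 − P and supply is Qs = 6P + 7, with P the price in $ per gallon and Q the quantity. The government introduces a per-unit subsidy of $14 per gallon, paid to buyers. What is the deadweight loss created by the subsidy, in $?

Before the subsidy: set 126 − P = 6P + 7 → P* = $17, Q* = 109.
With a per-unit subsidy paid to buyers, each effectively pays P − 14, so demand becomes Qd = 126 − (P − 14).
New equilibrium: buyers pay $5, suppliers receive $19, Q = 121. (Wedge: Pb − Ps = −14.)
Quantity rises by |ΔQ| = |109 − 121| = 12.
DWL = ½ · t · |ΔQ| = ½ · 14 · 12 = $84.

Deadweight loss = $84.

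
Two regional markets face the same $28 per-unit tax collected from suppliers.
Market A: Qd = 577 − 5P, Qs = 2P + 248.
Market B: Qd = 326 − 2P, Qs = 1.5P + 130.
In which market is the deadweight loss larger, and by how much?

Market A: pre-tax P* = $47, Q* = 342; post-tax Q = 302; deadweight loss = $560.
Market B: pre-tax P* = $56, Q* = 214; post-tax Q = 190; deadweight loss = $336.
Difference: $560 vs $336 → market A is larger by $224.

Market A, by $224.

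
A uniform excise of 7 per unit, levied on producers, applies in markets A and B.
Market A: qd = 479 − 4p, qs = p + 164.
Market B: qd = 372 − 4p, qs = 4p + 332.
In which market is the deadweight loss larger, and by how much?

Market B, by 29.4.

Market A: pre-tax p* = 63, q* = 227; post-tax q = 221.4; deadweight loss = 19.6.
Market B: pre-tax p* = 5, q* = 352; post-tax q = 338; deadweight loss = 49.
Difference: 19.6 vs 49 → market B is larger by 29.4.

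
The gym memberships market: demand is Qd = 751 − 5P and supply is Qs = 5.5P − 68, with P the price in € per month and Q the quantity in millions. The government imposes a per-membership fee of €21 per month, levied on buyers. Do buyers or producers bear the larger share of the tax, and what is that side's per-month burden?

Without the tax, 751 − 5P = 5.5P − 68 gives 10.5P = 819, so P* = €78 and Q* = 361.
With the tax collected from buyers, demand (in seller-price terms) shifts: Qd = 751 − 5(P + 21).
New equilibrium: buyers pay €89, producers receive €68, Q = 306. (Wedge: Pb − Ps = 21.)
Per-month burden: buyers €11, producers €10.
Buyers take the larger share because demand is less price-elastic here (demand slope 5 vs supply slope 5.5).
The less price-elastic side of the market bears the larger share of a per-unit tax.

Buyers bear the larger share: €11 per month.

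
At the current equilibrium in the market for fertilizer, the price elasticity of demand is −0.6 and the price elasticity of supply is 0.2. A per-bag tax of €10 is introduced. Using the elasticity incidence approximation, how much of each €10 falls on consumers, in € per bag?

Incidence ratio: consumers' share ≈ εs / (εs + |εd|) = 0.2 / (0.2 + 0.6) = 0.25.
So consumers bear ≈ 0.25 × €10 = €2.5; sellers bear €7.5.

Consumers bear ≈ €2.5 per bag.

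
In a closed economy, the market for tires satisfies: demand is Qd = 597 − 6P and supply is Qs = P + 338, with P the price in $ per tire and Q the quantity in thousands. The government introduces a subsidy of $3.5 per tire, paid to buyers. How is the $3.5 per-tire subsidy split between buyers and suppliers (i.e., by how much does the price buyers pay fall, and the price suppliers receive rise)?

Buyers gain $0.5 per tire; suppliers gain $3 per tire.

Before the subsidy: set 597 − 6P = P + 338 → P* = $37, Q* = 375.
With a per-unit subsidy paid to buyers, each effectively pays P − 3.5, so demand becomes Qd = 597 − 6(P − 3.5).
Solving gives Q = 378 with buyers paying $36.5 and suppliers receiving $40 (the $3.5 wedge).
Gain to buyers: $0.5; to suppliers: $3. (They sum to $3.5.)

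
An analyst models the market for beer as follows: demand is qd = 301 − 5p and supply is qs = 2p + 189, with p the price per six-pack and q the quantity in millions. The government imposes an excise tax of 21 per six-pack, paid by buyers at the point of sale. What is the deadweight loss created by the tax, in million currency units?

Without the tax, 301 − 5p = 2p + 189 gives 7p = 112, so p* = 16 and q* = 221.
With the tax collected from buyers, demand (in seller-price terms) shifts: qd = 301 − 5(p + 21).
Solving gives q = 191 with buyers paying 22 and producers receiving 1 (the 21 wedge).
Quantity falls by |ΔQ| = |221 − 191| = 30.
DWL = ½ · t · |ΔQ| = ½ · 21 · 30 = 315.

Deadweight loss = 315 million.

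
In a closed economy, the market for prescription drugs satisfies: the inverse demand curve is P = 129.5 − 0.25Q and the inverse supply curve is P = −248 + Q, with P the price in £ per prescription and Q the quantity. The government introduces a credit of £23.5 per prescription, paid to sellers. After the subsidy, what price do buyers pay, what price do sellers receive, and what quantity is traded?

Rewrite in direct form: Qd = 518 − 4P and Qs = P + 248.
Before the subsidy: set 518 − 4P = P + 248 → P* = £54, Q* = 302.
With a per-unit subsidy paid to sellers, each receives P + 23.5 per unit sold, so supply becomes Qs = (P + 23.5) + 248.
New equilibrium: buyers pay £49.3, sellers receive £72.8, Q = 320.8. (Wedge: Pb − Ps = −23.5.)

Buyers pay £49.3; sellers receive £72.8; quantity = 320.8.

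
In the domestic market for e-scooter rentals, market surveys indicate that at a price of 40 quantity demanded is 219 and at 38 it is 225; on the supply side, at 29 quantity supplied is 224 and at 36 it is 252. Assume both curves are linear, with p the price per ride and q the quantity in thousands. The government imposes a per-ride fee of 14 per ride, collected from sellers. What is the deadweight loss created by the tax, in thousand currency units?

Demand slope: (225 − 219)/(38 − 40) = -3, so qd = 339 − 3p.
Supply slope: (252 − 224)/(36 − 29) = 4, so qs = 4p + 108.
Before the tax: set 339 − 3p = 4p + 108 → p* = 33, q* = 240.
With the tax collected from sellers, supply shifts: qs = 4(p − 14) + 108.
New equilibrium: buyers pay 41, sellers receive 27, q = 216. (Wedge: pb − ps = 14.)
Quantity falls by |ΔQ| = |240 − 216| = 24.
DWL = ½ · t · |ΔQ| = ½ · 14 · 24 = 168.

Deadweight loss = 168 thousand.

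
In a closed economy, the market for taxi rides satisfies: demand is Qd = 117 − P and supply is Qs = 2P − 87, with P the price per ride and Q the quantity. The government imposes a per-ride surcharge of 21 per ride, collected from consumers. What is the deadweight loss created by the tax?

Before the tax: set 117 − P = 2P − 87 → P* = 68, Q* = 49.
With the tax collected from consumers, demand (in seller-price terms) shifts: Qd = 117 − (P + 21).
New equilibrium: consumers pay 82, producers receive 61, Q = 35. (Wedge: Pb − Ps = 21.)
Quantity falls by |ΔQ| = |49 − 35| = 14.
DWL = ½ · t · |ΔQ| = ½ · 21 · 14 = 147.

Deadweight loss = 147.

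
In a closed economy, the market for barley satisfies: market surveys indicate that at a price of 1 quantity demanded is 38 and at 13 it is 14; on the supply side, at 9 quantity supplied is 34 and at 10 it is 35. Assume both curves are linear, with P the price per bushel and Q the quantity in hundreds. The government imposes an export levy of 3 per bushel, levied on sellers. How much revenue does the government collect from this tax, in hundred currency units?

Tax revenue = 84 hundred.

Demand slope: (14 − 38)/(13 − 1) = -2, so Qd = 40 − 2P.
Supply slope: (35 − 34)/(10 − 9) = 1, so Qs = P + 25.
Without the tax, 40 − 2P = P + 25 gives 3P = 15, so P* = 5 and Q* = 30.
With the tax collected from sellers, supply shifts: Qs = (P − 3) + 25.
New equilibrium: consumers pay 6, sellers receive 3, Q = 28. (Wedge: Pb − Ps = 3.)
Revenue = t · Q = 3 · 28 = 84.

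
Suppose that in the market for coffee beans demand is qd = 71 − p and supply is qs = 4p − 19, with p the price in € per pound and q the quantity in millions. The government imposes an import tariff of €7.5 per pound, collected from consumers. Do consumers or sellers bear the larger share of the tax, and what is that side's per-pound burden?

Without the tax, 71 − p = 4p − 19 gives 5p = 90, so p* = €18 and q* = 53.
With the tax collected from consumers, demand (in seller-price terms) shifts: qd = 71 − (p + 7.5).
New equilibrium: consumers pay €24, sellers receive €16.5, q = 47. (Wedge: pb − ps = 7.5.)
Per-pound burden: consumers €6, sellers €1.5.
Consumers take the larger share because demand is less price-elastic here (demand slope 1 vs supply slope 4).

Consumers bear the larger share: €6 per pound.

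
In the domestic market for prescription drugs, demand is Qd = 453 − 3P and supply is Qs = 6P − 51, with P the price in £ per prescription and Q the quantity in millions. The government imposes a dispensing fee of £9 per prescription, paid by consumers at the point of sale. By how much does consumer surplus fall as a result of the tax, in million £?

Before the tax: set 453 − 3P = 6P − 51 → P* = £56, Q* = 285.
With the tax collected from consumers, demand (in seller-price terms) shifts: Qd = 453 − 3(P + 9).
Solving gives Q = 267 with consumers paying £62 and sellers receiving £53 (the £9 wedge).
ΔCS is the trapezoid between Q = 267 and Q = 285 of height £6: ½ · (285 + 267) · 6 = £1656.

Consumer surplus falls by £1656 million.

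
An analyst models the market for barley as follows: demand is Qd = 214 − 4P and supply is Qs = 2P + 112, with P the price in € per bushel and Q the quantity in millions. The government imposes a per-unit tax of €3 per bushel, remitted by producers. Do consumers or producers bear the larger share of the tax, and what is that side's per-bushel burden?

Without the tax, 214 − 4P = 2P + 112 gives 6P = 102, so P* = €17 and Q* = 146.
With the tax collected from producers, supply shifts: Qs = 2(P − 3) + 112.
Solving gives Q = 142 with consumers paying €18 and producers receiving €15 (the €3 wedge).
Per-bushel burden: consumers €1, producers €2.
Producers take the larger share because supply is less price-elastic here (demand slope 4 vs supply slope 2).
The less price-elastic side of the market bears the larger share of a per-unit tax.

Producers bear the larger share: €2 per bushel.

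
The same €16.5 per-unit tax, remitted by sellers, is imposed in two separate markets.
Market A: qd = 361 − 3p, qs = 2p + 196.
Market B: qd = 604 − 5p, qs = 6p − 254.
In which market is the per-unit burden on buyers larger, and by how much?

Market A: pre-tax p* = €33, q* = 262; post-tax q = 242.2; per-unit burden on buyers = €6.6.
Market B: pre-tax p* = €78, q* = 214; post-tax q = 169; per-unit burden on buyers = €9.
Difference: €6.6 vs €9 → market B is larger by €2.4.

Market B, by €2.4.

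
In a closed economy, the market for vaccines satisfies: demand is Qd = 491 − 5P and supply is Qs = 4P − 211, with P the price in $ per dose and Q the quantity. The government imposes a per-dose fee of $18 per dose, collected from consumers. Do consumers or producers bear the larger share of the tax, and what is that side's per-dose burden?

Producers bear the larger share: $10 per dose.

Before the tax: set 491 − 5P = 4P − 211 → P* = $78, Q* = 101.
With the tax collected from consumers, demand (in seller-price terms) shifts: Qd = 491 − 5(P + 18).
Solving gives Q = 61 with consumers paying $86 and producers receiving $68 (the $18 wedge).
Per-dose burden: consumers $8, producers $10.
Producers take the larger share because supply is less price-elastic here (demand slope 5 vs supply slope 4).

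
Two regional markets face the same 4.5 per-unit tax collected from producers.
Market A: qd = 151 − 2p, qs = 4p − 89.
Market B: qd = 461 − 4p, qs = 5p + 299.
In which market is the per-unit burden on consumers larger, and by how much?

Market A, by 0.5.

Market A: pre-tax p* = 40, q* = 71; post-tax q = 65; per-unit burden on consumers = 3.
Market B: pre-tax p* = 18, q* = 389; post-tax q = 379; per-unit burden on consumers = 2.5.
Difference: 3 vs 2.5 → market A is larger by 0.5.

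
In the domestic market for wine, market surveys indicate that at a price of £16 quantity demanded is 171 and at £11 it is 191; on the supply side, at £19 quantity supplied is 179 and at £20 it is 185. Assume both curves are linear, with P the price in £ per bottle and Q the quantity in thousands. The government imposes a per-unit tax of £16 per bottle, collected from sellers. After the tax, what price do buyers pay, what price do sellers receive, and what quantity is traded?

Demand slope: (191 − 171)/(11 − 16) = -4, so Qd = 235 − 4P.
Supply slope: (185 − 179)/(20 − 19) = 6, so Qs = 6P + 65.
Without the tax, 235 − 4P = 6P + 65 gives 10P = 170, so P* = £17 and Q* = 167.
With the tax collected from sellers, supply shifts: Qs = 6(P − 16) + 65.
Solving gives Q = 128.6 with buyers paying £26.6 and sellers receiving £10.6 (the £16 wedge).

Buyers pay £26.6; sellers receive £10.6; quantity = 128.6.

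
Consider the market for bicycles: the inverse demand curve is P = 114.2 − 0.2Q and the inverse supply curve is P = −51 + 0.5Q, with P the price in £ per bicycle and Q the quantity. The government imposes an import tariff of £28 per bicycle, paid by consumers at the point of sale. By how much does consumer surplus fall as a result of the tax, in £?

Consumer surplus falls by £1728.

Inverting to Q(P) form: Qd = 571 − 5P; Qs = 2P + 102.
Without the tax, 571 − 5P = 2P + 102 gives 7P = 469, so P* = £67 and Q* = 236.
With the tax collected from consumers, demand (in seller-price terms) shifts: Qd = 571 − 5(P + 28).
New equilibrium: consumers pay £75, suppliers receive £47, Q = 196. (Wedge: Pb − Ps = 28.)
ΔCS is the trapezoid between Q = 196 and Q = 236 of height £8: ½ · (236 + 196) · 8 = £1728.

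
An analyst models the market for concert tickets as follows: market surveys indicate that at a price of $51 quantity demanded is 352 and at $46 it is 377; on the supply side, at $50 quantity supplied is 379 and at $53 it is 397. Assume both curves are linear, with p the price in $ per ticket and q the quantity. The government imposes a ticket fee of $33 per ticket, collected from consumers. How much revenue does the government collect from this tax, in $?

Tax revenue = $9141.

Demand slope: (377 − 352)/(46 − 51) = -5, so qd = 607 − 5p.
Supply slope: (397 − 379)/(53 − 50) = 6, so qs = 6p + 79.
Without the tax, 607 − 5p = 6p + 79 gives 11p = 528, so p* = $48 and q* = 367.
With the tax collected from consumers, demand (in seller-price terms) shifts: qd = 607 − 5(p + 33).
Solving gives q = 277 with consumers paying $66 and sellers receiving $33 (the $33 wedge).
Revenue = t · Q = 33 · 277 = $9141.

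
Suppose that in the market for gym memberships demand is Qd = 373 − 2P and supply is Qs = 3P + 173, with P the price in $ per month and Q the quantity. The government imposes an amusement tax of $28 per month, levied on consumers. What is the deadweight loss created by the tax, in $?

Without the tax, 373 − 2P = 3P + 173 gives 5P = 200, so P* = $40 and Q* = 293.
With the tax collected from consumers, demand (in seller-price terms) shifts: Qd = 373 − 2(P + 28).
Solving gives Q = 259.4 with consumers paying $56.8 and producers receiving $28.8 (the $28 wedge).
Quantity falls by |ΔQ| = |293 − 259.4| = 33.6.
DWL = ½ · t · |ΔQ| = ½ · 28 · 33.6 = $470.4.

Deadweight loss = $470.4.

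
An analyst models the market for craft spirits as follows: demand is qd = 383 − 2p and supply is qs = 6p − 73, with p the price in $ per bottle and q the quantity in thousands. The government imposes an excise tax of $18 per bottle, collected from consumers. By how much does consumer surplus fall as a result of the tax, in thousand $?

Consumer surplus falls by $3449.25 thousand.

Before the tax: set 383 − 2p = 6p − 73 → p* = $57, q* = 269.
With the tax collected from consumers, demand (in seller-price terms) shifts: qd = 383 − 2(p + 18).
New equilibrium: consumers pay $70.5, sellers receive $52.5, q = 242. (Wedge: pb − ps = 18.)
ΔCS is the trapezoid between Q = 242 and Q = 269 of height $13.5: ½ · (269 + 242) · 13.5 = $3449.25.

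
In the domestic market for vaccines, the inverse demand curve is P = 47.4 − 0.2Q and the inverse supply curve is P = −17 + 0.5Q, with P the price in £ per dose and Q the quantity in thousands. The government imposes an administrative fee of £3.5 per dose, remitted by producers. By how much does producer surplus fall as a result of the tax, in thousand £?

Producer surplus falls by £223.75 thousand.

Inverting to Q(P) form: Qd = 237 − 5P; Qs = 2P + 34.
Before the tax: set 237 − 5P = 2P + 34 → P* = £29, Q* = 92.
With the tax collected from producers, supply shifts: Qs = 2(P − 3.5) + 34.
New equilibrium: consumers pay £30, producers receive £26.5, Q = 87. (Wedge: Pb − Ps = 3.5.)
ΔPS is the trapezoid between Q = 87 and Q = 92 of height £2.5: ½ · (92 + 87) · 2.5 = £223.75.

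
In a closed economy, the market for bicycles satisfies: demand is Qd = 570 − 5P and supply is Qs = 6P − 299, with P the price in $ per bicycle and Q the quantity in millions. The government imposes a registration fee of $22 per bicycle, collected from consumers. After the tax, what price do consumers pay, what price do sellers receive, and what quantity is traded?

Consumers pay $91; sellers receive $69; quantity = 115.

Without the tax, 570 − 5P = 6P − 299 gives 11P = 869, so P* = $79 and Q* = 175.
With the tax collected from consumers, demand (in seller-price terms) shifts: Qd = 570 − 5(P + 22).
New equilibrium: consumers pay $91, sellers receive $69, Q = 115. (Wedge: Pb − Ps = 22.)
The less price-elastic side of the market bears the larger share of a per-unit tax.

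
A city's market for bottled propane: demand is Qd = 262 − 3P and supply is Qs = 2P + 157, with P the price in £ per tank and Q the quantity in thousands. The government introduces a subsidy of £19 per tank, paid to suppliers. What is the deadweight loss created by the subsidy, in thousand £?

Without the subsidy, 262 − 3P = 2P + 157 gives 5P = 105, so P* = £21 and Q* = 199.
With a per-unit subsidy paid to suppliers, each receives P + 19 per unit sold, so supply becomes Qs = 2(P + 19) + 157.
Solving gives Q = 221.8 with buyers paying £13.4 and suppliers receiving £32.4 (the £19 wedge).
Quantity rises by |ΔQ| = |199 − 221.8| = 22.8.
DWL = ½ · t · |ΔQ| = ½ · 19 · 22.8 = £216.6.

Deadweight loss = £216.6 thousand.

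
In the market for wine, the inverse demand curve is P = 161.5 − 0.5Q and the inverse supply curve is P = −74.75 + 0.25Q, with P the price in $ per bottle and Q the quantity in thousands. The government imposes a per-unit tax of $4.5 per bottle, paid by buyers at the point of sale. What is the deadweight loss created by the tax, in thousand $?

Inverting to Q(P) form: Qd = 323 − 2P; Qs = 4P + 299.
Before the tax: set 323 − 2P = 4P + 299 → P* = $4, Q* = 315.
With the tax collected from buyers, demand (in seller-price terms) shifts: Qd = 323 − 2(P + 4.5).
New equilibrium: buyers pay $7, producers receive $2.5, Q = 309. (Wedge: Pb − Ps = 4.5.)
Quantity falls by |ΔQ| = |315 − 309| = 6.
DWL = ½ · t · |ΔQ| = ½ · 4.5 · 6 = $13.5.

Deadweight loss = $13.5 thousand.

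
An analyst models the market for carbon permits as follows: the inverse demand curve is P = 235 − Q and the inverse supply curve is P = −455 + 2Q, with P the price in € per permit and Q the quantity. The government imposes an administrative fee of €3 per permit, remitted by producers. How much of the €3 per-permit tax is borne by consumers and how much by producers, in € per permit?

Consumers bear €1 per permit; producers bear €2 per permit.

Inverting to Q(P) form: Qd = 235 − P; Qs = 0.5P + 227.5.
Before the tax: set 235 − P = 0.5P + 227.5 → P* = €5, Q* = 230.
With the tax collected from producers, supply shifts: Qs = 0.5(P − 3) + 227.5.
Solving gives Q = 229 with consumers paying €6 and producers receiving €3 (the €3 wedge).
Burden on consumers: €1; on producers: €2. (They sum to €3.)
The less price-elastic side of the market bears the larger share of a per-unit tax.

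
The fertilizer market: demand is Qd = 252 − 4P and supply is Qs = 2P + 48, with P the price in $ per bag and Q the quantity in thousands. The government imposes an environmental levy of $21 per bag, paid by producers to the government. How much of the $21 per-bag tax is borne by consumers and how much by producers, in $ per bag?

Consumers bear $7 per bag; producers bear $14 per bag.

Before the tax: set 252 − 4P = 2P + 48 → P* = $34, Q* = 116.
With the tax collected from producers, supply shifts: Qs = 2(P − 21) + 48.
New equilibrium: consumers pay $41, producers receive $20, Q = 88. (Wedge: Pb − Ps = 21.)
Burden on consumers: $7; on producers: $14. (They sum to $21.)
The less price-elastic side of the market bears the larger share of a per-unit tax.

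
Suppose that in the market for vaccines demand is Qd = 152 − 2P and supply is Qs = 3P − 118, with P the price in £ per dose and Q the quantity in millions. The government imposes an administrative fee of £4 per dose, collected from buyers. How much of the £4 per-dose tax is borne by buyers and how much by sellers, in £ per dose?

Without the tax, 152 − 2P = 3P − 118 gives 5P = 270, so P* = £54 and Q* = 44.
With the tax collected from buyers, demand (in seller-price terms) shifts: Qd = 152 − 2(P + 4).
New equilibrium: buyers pay £56.4, sellers receive £52.4, Q = 39.2. (Wedge: Pb − Ps = 4.)
Burden on buyers: £2.4; on sellers: £1.6. (They sum to £4.)

Buyers bear £2.4 per dose; sellers bear £1.6 per dose.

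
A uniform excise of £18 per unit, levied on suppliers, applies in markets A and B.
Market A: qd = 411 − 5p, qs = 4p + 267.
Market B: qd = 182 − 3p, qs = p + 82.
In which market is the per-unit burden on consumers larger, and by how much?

Market A: pre-tax p* = £16, q* = 331; post-tax q = 291; per-unit burden on consumers = £8.
Market B: pre-tax p* = £25, q* = 107; post-tax q = 93.5; per-unit burden on consumers = £4.5.
Difference: £8 vs £4.5 → market A is larger by £3.5.

Market A, by £3.5.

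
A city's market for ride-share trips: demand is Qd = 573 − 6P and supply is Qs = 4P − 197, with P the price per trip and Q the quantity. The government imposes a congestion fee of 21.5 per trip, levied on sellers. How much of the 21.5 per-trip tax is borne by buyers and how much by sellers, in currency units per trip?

Without the tax, 573 − 6P = 4P − 197 gives 10P = 770, so P* = 77 and Q* = 111.
With the tax collected from sellers, supply shifts: Qs = 4(P − 21.5) − 197.
Solving gives Q = 59.4 with buyers paying 85.6 and sellers receiving 64.1 (the 21.5 wedge).
Burden on buyers: 8.6; on sellers: 12.9. (They sum to 21.5.)

Buyers bear 8.6 per trip; sellers bear 12.9 per trip.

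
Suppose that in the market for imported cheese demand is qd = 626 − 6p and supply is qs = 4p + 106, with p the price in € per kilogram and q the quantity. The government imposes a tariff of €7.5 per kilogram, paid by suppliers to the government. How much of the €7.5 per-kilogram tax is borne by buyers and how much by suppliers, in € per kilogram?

Before the tax: set 626 − 6p = 4p + 106 → p* = €52, q* = 314.
With the tax collected from suppliers, supply shifts: qs = 4(p − 7.5) + 106.
Solving gives q = 296 with buyers paying €55 and suppliers receiving €47.5 (the €7.5 wedge).
Burden on buyers: €3; on suppliers: €4.5. (They sum to €7.5.)

Buyers bear €3 per kilogram; suppliers bear €4.5 per kilogram.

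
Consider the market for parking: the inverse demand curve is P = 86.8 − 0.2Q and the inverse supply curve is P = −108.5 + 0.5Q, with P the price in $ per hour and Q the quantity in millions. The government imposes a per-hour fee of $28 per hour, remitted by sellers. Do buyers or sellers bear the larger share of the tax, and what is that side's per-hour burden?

Sellers bear the larger share: $20 per hour.

Inverting to Q(P) form: Qd = 434 − 5P; Qs = 2P + 217.
Without the tax, 434 − 5P = 2P + 217 gives 7P = 217, so P* = $31 and Q* = 279.
With the tax collected from sellers, supply shifts: Qs = 2(P − 28) + 217.
Solving gives Q = 239 with buyers paying $39 and sellers receiving $11 (the $28 wedge).
Per-hour burden: buyers $8, sellers $20.
Sellers take the larger share because supply is less price-elastic here (demand slope 5 vs supply slope 2).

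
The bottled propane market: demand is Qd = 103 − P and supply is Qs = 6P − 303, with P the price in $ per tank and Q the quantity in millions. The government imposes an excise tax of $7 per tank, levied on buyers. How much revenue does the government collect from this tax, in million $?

Tax revenue = $273 million.

Without the tax, 103 − P = 6P − 303 gives 7P = 406, so P* = $58 and Q* = 45.
With the tax collected from buyers, demand (in seller-price terms) shifts: Qd = 103 − (P + 7).
New equilibrium: buyers pay $64, sellers receive $57, Q = 39. (Wedge: Pb − Ps = 7.)
Revenue = t · Q = 7 · 39 = $273.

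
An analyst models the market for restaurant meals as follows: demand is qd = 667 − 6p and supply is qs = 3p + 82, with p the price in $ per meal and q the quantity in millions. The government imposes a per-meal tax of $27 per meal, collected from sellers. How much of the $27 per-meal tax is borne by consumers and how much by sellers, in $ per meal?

Without the tax, 667 − 6p = 3p + 82 gives 9p = 585, so p* = $65 and q* = 277.
With the tax collected from sellers, supply shifts: qs = 3(p − 27) + 82.
New equilibrium: consumers pay $74, sellers receive $47, q = 223. (Wedge: pb − ps = 27.)
Burden on consumers: $9; on sellers: $18. (They sum to $27.)

Consumers bear $9 per meal; sellers bear $18 per meal.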